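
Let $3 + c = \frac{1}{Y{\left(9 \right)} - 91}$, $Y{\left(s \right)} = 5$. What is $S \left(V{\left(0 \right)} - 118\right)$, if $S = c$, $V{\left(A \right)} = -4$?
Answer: $\frac{15799}{43} \approx 367.42$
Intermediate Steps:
$c = - \frac{259}{86}$ ($c = -3 + \frac{1}{5 - 91} = -3 + \frac{1}{-86} = -3 - \frac{1}{86} = - \frac{259}{86} \approx -3.0116$)
$S = - \frac{259}{86} \approx -3.0116$
$S \left(V{\left(0 \right)} - 118\right) = - \frac{259 \left(-4 - 118\right)}{86} = \left(- \frac{259}{86}\right) \left(-122\right) = \frac{15799}{43}$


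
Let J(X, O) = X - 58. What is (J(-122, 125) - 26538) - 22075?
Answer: -48793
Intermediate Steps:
J(X, O) = -58 + X
(J(-122, 125) - 26538) - 22075 = ((-58 - 122) - 26538) - 22075 = (-180 - 26538) - 22075 = -26718 - 22075 = -48793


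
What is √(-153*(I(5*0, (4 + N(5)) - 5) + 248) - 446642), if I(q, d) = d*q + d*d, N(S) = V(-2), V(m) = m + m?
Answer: I*√488411 ≈ 698.86*I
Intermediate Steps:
V(m) = 2*m
N(S) = -4 (N(S) = 2*(-2) = -4)
I(q, d) = d² + d*q (I(q, d) = d*q + d² = d² + d*q)
√(-153*(I(5*0, (4 + N(5)) - 5) + 248) - 446642) = √(-153*(((4 - 4) - 5)*(((4 - 4) - 5) + 5*0) + 248) - 446642) = √(-153*((0 - 5)*((0 - 5) + 0) + 248) - 446642) = √(-153*(-5*(-5 + 0) + 248) - 446642) = √(-153*(-5*(-5) + 248) - 446642) = √(-153*(25 + 248) - 446642) = √(-153*273 - 446642) = √(-41769 - 446642) = √(-488411) = I*√488411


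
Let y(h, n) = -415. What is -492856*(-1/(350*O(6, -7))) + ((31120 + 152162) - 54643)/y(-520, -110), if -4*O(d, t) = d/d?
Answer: -12330923/2075 ≈ -5942.6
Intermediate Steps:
O(d, t) = -1/4 (O(d, t) = -d/(4*d) = -1/4*1 = -1/4)
-492856*(-1/(350*O(6, -7))) + ((31120 + 152162) - 54643)/y(-520, -110) = -492856/((70*(-5))*(-1/4)) + ((31120 + 152162) - 54643)/(-415) = -492856/((-350*(-1/4))) + (183282 - 54643)*(-1/415) = -492856/175/2 + 128639*(-1/415) = -492856*2/175 - 128639/415 = -140816/25 - 128639/415 = -12330923/2075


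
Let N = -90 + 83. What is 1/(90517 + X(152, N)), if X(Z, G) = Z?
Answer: 1/90669 ≈ 1.1029e-5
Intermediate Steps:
N = -7
1/(90517 + X(152, N)) = 1/(90517 + 152) = 1/90669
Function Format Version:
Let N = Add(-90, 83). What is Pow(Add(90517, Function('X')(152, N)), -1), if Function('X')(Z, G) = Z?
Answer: Rational(1, 90669) ≈ 1.1029e-5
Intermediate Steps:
N = -7
Pow(Add(90517, Function('X')(152, N)), -1) = Pow(Add(90517, 152), -1) = Pow(90669, -1) = Rational(1, 90669)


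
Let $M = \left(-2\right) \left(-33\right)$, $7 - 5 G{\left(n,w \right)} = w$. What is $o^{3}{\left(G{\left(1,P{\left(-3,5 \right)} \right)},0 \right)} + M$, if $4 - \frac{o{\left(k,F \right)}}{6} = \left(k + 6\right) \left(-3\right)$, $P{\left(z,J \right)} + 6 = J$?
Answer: $\frac{519726714}{125} \approx 4.1578 \cdot 10^{6}$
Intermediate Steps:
$P{\left(z,J \right)} = -6 + J$
$G{\left(n,w \right)} = \frac{7}{5} - \frac{w}{5}$
$o{\left(k,F \right)} = 132 + 18 k$ ($o{\left(k,F \right)} = 24 - 6 \left(k + 6\right) \left(-3\right) = 24 - 6 \left(6 + k\right) \left(-3\right) = 24 - 6 \left(-18 - 3 k\right) = 24 + \left(108 + 18 k\right) = 132 + 18 k$)
$M = 66$
$o^{3}{\left(G{\left(1,P{\left(-3,5 \right)} \right)},0 \right)} + M = \left(132 + 18 \left(\frac{7}{5} - \frac{-6 + 5}{5}\right)\right)^{3} + 66 = \left(132 + 18 \left(\frac{7}{5} - - \frac{1}{5}\right)\right)^{3} + 66 = \left(132 + 18 \left(\frac{7}{5} + \frac{1}{5}\right)\right)^{3} + 66 = \left(132 + 18 \cdot \frac{8}{5}\right)^{3} + 66 = \left(132 + \frac{144}{5}\right)^{3} + 66 = \left(\frac{804}{5}\right)^{3} + 66 = \frac{519718464}{125} + 66 = \frac{519726714}{125}$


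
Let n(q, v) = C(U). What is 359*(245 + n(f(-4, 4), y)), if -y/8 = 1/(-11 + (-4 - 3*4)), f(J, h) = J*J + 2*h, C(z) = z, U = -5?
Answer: 86160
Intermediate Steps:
f(J, h) = J**2 + 2*h
y = 8/27 (y = -8/(-11 + (-4 - 3*4)) = -8/(-11 + (-4 - 12)) = -8/(-11 - 16) = -8/(-27) = -8*(-1/27) = 8/27 ≈ 0.29630)
n(q, v) = -5
359*(245 + n(f(-4, 4), y)) = 359*(245 - 5) = 359*240 = 86160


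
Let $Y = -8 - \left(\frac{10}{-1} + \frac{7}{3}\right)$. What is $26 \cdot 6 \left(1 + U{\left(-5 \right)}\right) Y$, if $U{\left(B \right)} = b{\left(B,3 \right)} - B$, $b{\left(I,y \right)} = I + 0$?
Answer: $-52$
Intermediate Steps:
$b{\left(I,y \right)} = I$
$U{\left(B \right)} = 0$ ($U{\left(B \right)} = B - B = 0$)
$Y = - \frac{1}{3}$ ($Y = -8 - \left(10 \left(-1\right) + 7 \cdot \frac{1}{3}\right) = -8 - \left(-10 + \frac{7}{3}\right) = -8 - - \frac{23}{3} = -8 + \frac{23}{3} = - \frac{1}{3} \approx -0.33333$)
$26 \cdot 6 \left(1 + U{\left(-5 \right)}\right) Y = 26 \cdot 6 \left(1 + 0\right) \left(- \frac{1}{3}\right) = 26 \cdot 6 \cdot 1 \left(- \frac{1}{3}\right) = 26 \cdot 6 \left(- \frac{1}{3}\right) = 156 \left(- \frac{1}{3}\right) = -52$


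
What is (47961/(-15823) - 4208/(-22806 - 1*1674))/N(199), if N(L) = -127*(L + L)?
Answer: 69218881/1223677717740 ≈ 5.6566e-5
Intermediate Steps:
N(L) = -254*L
(47961/(-15823) - 4208/(-22806 - 1*1674))/N(199) = (47961/(-15823) - 4208/(-22806 - 1*1674))/((-254*199)) = (47961*(-1/15823) - 4208/(-22806 - 1674))/(-50546) = (-47961/15823 - 4208/(-24480))*(-1/50546) = (-47961/15823 - 4208*(-1/24480))*(-1/50546) = (-47961/15823 + 263/1530)*(-1/50546) = -69218881/24209190*(-1/50546) = 69218881/1223677717740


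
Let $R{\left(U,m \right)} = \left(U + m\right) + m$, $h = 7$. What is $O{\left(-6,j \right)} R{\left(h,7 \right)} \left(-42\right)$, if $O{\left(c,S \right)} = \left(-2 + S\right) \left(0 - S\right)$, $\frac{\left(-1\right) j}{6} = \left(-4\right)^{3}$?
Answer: $129378816$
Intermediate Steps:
$j = 384$ ($j = - 6 \left(-4\right)^{3} = \left(-6\right) \left(-64\right) = 384$)
$R{\left(U,m \right)} = U + 2 m$
$O{\left(c,S \right)} = - S \left(-2 + S\right)$ ($O{\left(c,S \right)} = \left(-2 + S\right) \left(- S\right) = - S \left(-2 + S\right)$)
$O{\left(-6,j \right)} R{\left(h,7 \right)} \left(-42\right) = 384 \left(2 - 384\right) \left(7 + 2 \cdot 7\right) \left(-42\right) = 384 \left(2 - 384\right) \left(7 + 14\right) \left(-42\right) = 384 \left(-382\right) 21 \left(-42\right) = \left(-146688\right) 21 \left(-42\right) = \left(-3080448\right) \left(-42\right) = 129378816$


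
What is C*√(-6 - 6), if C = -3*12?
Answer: -72*I*√3 ≈ -124.71*I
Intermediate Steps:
C = -36
C*√(-6 - 6) = -36*√(-6 - 6) = -72*I*√3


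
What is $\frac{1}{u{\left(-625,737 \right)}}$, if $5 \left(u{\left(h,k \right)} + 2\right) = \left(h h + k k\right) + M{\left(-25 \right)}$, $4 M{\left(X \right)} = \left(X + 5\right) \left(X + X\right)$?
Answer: $\frac{5}{934034} \approx 5.3531 \cdot 10^{-6}$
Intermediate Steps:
$M{\left(X \right)} = \frac{X \left(5 + X\right)}{2}$ ($M{\left(X \right)} = \frac{\left(X + 5\right) \left(X + X\right)}{4} = \frac{\left(5 + X\right) 2 X}{4} = \frac{2 X \left(5 + X\right)}{4} = \frac{X \left(5 + X\right)}{2}$)
$u{\left(h,k \right)} = 48 + \frac{h^{2}}{5} + \frac{k^{2}}{5}$ ($u{\left(h,k \right)} = -2 + \frac{\left(h h + k k\right) + \frac{1}{2} \left(-25\right) \left(5 - 25\right)}{5} = -2 + \frac{\left(h^{2} + k^{2}\right) + \frac{1}{2} \left(-25\right) \left(-20\right)}{5} = -2 + \frac{\left(h^{2} + k^{2}\right) + 250}{5} = -2 + \frac{250 + h^{2} + k^{2}}{5} = -2 + \left(50 + \frac{h^{2}}{5} + \frac{k^{2}}{5}\right) = 48 + \frac{h^{2}}{5} + \frac{k^{2}}{5}$)
$\frac{1}{u{\left(-625,737 \right)}} = \frac{1}{48 + \frac{\left(-625\right)^{2}}{5} + \frac{737^{2}}{5}} = \frac{1}{48 + \frac{1}{5} \cdot 390625 + \frac{1}{5} \cdot 543169} = \frac{1}{48 + 78125 + \frac{543169}{5}} = \frac{1}{\frac{934034}{5}} = \frac{5}{934034}$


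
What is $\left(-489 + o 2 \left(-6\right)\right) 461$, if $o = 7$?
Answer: $-264153$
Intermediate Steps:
$\left(-489 + o 2 \left(-6\right)\right) 461 = \left(-489 + 7 \cdot 2 \left(-6\right)\right) 461 = \left(-489 + 14 \left(-6\right)\right) 461 = \left(-489 - 84\right) 461 = \left(-573\right) 461 = -264153$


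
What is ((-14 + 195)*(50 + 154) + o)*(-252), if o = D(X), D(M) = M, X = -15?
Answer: -9301068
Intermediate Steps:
o = -15
((-14 + 195)*(50 + 154) + o)*(-252) = ((-14 + 195)*(50 + 154) - 15)*(-252) = (181*204 - 15)*(-252) = (36924 - 15)*(-252) = 36909*(-252) = -9301068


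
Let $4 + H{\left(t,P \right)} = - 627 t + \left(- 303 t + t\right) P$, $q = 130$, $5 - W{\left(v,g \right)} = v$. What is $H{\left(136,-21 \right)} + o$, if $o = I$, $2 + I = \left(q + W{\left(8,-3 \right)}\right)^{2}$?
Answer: $793363$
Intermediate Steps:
$W{\left(v,g \right)} = 5 - v$
$I = 16127$ ($I = -2 + \left(130 + \left(5 - 8\right)\right)^{2} = -2 + \left(130 - 3\right)^{2} = -2 + 127^{2} = -2 + 16129 = 16127$)
$H{\left(t,P \right)} = -4 - 627 t - 302 P t$ ($H{\left(t,P \right)} = -4 + \left(- 627 t + \left(- 303 t + t\right) P\right) = -4 + \left(- 627 t + - 302 t P\right) = -4 - \left(627 t + 302 P t\right) = -4 - 627 t - 302 P t$)
$o = 16127$
$H{\left(136,-21 \right)} + o = \left(-4 - 85272 - \left(-6342\right) 136\right) + 16127 = \left(-4 - 85272 + 862512\right) + 16127 = 777236 + 16127 = 793363$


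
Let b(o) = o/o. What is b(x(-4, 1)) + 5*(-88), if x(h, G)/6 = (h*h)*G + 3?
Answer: -439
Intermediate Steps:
x(h, G) = 18 + 6*G*h**2 (x(h, G) = 6*((h*h)*G + 3) = 6*(h**2*G + 3) = 6*(G*h**2 + 3) = 6*(3 + G*h**2) = 18 + 6*G*h**2)
b(o) = 1
b(x(-4, 1)) + 5*(-88) = 1 + 5*(-88) = 1 - 440 = -439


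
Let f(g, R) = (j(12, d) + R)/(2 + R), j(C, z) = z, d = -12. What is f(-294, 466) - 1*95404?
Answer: -22324309/234 ≈ -95403.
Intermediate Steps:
f(g, R) = (-12 + R)/(2 + R)
f(-294, 466) - 1*95404 = (-12 + 466)/(2 + 466) - 1*95404 = 454/468 - 95404 = (1/468)*454 - 95404 = 227/234 - 95404 = -22324309/234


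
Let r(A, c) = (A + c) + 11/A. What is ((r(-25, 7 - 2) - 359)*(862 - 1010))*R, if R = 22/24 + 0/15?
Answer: 1286934/25 ≈ 51477.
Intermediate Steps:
R = 11/12 (R = 22*(1/24) + 0*(1/15) = 11/12 + 0 = 11/12 ≈ 0.91667)
r(A, c) = A + c + 11/A
((r(-25, 7 - 2) - 359)*(862 - 1010))*R = (((-25 + (7 - 2) + 11/(-25)) - 359)*(862 - 1010))*(11/12) = (((-25 + 5 + 11*(-1/25)) - 359)*(-148))*(11/12) = (((-25 + 5 - 11/25) - 359)*(-148))*(11/12) = ((-511/25 - 359)*(-148))*(11/12) = -9486/25*(-148)*(11/12) = (1403928/25)*(11/12) = 1286934/25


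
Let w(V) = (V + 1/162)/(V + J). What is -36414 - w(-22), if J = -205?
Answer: -1339091999/36774 ≈ -36414.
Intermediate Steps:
w(V) = (1/162 + V)/(-205 + V) (w(V) = (V + 1/162)/(V - 205) = (V + 1/162)/(-205 + V) = (1/162 + V)/(-205 + V))
-36414 - w(-22) = -36414 - (1/162 - 22)/(-205 - 22) = -36414 - (-3563)/((-227)*162) = -36414 - (-1)*(-3563)/(227*162) = -36414 - 1*3563/36774 = -36414 - 3563/36774 = -1339091999/36774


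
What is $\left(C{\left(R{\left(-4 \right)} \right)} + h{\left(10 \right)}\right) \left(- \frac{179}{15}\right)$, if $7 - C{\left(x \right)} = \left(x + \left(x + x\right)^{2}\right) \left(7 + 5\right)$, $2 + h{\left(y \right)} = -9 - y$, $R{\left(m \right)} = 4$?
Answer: $\frac{29714}{3} \approx 9904.7$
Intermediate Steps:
$h{\left(y \right)} = -11 - y$ ($h{\left(y \right)} = -2 - \left(9 + y\right) = -11 - y$)
$C{\left(x \right)} = 7 - 48 x^{2} - 12 x$ ($C{\left(x \right)} = 7 - \left(x + \left(x + x\right)^{2}\right) \left(7 + 5\right) = 7 - \left(x + \left(2 x\right)^{2}\right) 12 = 7 - \left(x + 4 x^{2}\right) 12 = 7 - \left(12 x + 48 x^{2}\right) = 7 - 48 x^{2} - 12 x$)
$\left(C{\left(R{\left(-4 \right)} \right)} + h{\left(10 \right)}\right) \left(- \frac{179}{15}\right) = \left(\left(7 - 48 \cdot 4^{2} - 48\right) - 21\right) \left(- \frac{179}{15}\right) = \left(\left(7 - 768 - 48\right) - 21\right) \left(\left(-179\right) \frac{1}{15}\right) = \left(\left(7 - 768 - 48\right) - 21\right) \left(- \frac{179}{15}\right) = \left(-809 - 21\right) \left(- \frac{179}{15}\right) = \left(-830\right) \left(- \frac{179}{15}\right) = \frac{29714}{3}$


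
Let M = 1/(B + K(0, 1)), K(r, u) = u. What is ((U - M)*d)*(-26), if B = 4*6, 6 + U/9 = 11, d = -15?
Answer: 87672/5 ≈ 17534.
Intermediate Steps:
U = 45 (U = -54 + 9*11 = -54 + 99 = 45)
B = 24
M = 1/25 (M = 1/(24 + 1) = 1/25 ≈ 0.040000)
((U - M)*d)*(-26) = ((45 - 1*1/25)*(-15))*(-26) = ((45 - 1/25)*(-15))*(-26) = ((1124/25)*(-15))*(-26) = -3372/5*(-26) = 87672/5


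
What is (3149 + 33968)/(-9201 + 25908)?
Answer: 37117/16707 ≈ 2.2216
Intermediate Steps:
(3149 + 33968)/(-9201 + 25908) = 37117/16707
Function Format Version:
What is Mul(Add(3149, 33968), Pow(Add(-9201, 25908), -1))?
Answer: Rational(37117, 16707) ≈ 2.2216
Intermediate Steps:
Mul(Add(3149, 33968), Pow(Add(-9201, 25908), -1)) = Mul(37117, Pow(16707, -1)) = Mul(37117, Rational(1, 16707)) = Rational(37117, 16707)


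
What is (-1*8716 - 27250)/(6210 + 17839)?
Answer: -35966/24049 ≈ -1.4955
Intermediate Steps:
(-1*8716 - 27250)/(6210 + 17839) = (-8716 - 27250)/24049 = -35966*1/24049 = -35966/24049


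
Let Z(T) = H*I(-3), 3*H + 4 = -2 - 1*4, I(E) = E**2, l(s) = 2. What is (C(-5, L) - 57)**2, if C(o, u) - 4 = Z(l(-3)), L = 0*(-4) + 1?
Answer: 6889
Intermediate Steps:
H = -10/3 (H = -4/3 + (-2 - 1*4)/3 = -4/3 + (-2 - 4)/3 = -4/3 + (1/3)*(-6) = -4/3 - 2 = -10/3 ≈ -3.3333)
Z(T) = -30 (Z(T) = -10/3*(-3)**2 = -10/3*9 = -30)
L = 1 (L = 0 + 1 = 1)
C(o, u) = -26 (C(o, u) = 4 - 30 = -26)
(C(-5, L) - 57)**2 = (-26 - 57)**2 = (-83)**2 = 6889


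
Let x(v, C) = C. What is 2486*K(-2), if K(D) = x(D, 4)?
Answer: 9944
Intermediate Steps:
K(D) = 4
2486*K(-2) = 2486*4 = 9944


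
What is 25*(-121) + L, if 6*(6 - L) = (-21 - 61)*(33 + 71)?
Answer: -4793/3 ≈ -1597.7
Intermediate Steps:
L = 4282/3 (L = 6 - (-21 - 61)*(33 + 71)/6 = 6 - (-41)*104/3 = 6 - ⅙*(-8528) = 6 + 4264/3 = 4282/3 ≈ 1427.3)
25*(-121) + L = 25*(-121) + 4282/3 = -3025 + 4282/3 = -4793/3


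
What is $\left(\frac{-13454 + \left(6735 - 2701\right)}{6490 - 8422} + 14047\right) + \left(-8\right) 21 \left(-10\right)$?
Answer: $\frac{2532832}{161} \approx 15732.0$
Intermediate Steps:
$\left(\frac{-13454 + \left(6735 - 2701\right)}{6490 - 8422} + 14047\right) + \left(-8\right) 21 \left(-10\right) = \left(\frac{-13454 + 4034}{-1932} + 14047\right) - -1680 = \left(\left(-9420\right) \left(- \frac{1}{1932}\right) + 14047\right) + 1680 = \left(\frac{785}{161} + 14047\right) + 1680 = \frac{2262352}{161} + 1680 = \frac{2532832}{161}$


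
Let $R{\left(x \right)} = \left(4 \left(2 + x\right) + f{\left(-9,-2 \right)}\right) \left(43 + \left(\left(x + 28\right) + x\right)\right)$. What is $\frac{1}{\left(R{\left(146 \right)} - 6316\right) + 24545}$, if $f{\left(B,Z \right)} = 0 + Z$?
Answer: $\frac{1}{232399} \approx 4.3029 \cdot 10^{-6}$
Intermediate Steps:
$f{\left(B,Z \right)} = Z$
$R{\left(x \right)} = \left(6 + 4 x\right) \left(71 + 2 x\right)$ ($R{\left(x \right)} = \left(4 \left(2 + x\right) - 2\right) \left(43 + \left(\left(x + 28\right) + x\right)\right) = \left(\left(8 + 4 x\right) - 2\right) \left(43 + \left(\left(28 + x\right) + x\right)\right) = \left(6 + 4 x\right) \left(43 + \left(28 + 2 x\right)\right) = \left(6 + 4 x\right) \left(71 + 2 x\right)$)
$\frac{1}{\left(R{\left(146 \right)} - 6316\right) + 24545} = \frac{1}{\left(\left(426 + 8 \cdot 146^{2} + 296 \cdot 146\right) - 6316\right) + 24545} = \frac{1}{\left(\left(426 + 8 \cdot 21316 + 43216\right) - 6316\right) + 24545} = \frac{1}{\left(\left(426 + 170528 + 43216\right) - 6316\right) + 24545} = \frac{1}{\left(214170 - 6316\right) + 24545} = \frac{1}{207854 + 24545} = \frac{1}{232399}$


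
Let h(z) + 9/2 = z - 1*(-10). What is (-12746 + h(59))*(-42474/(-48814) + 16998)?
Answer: -10522891161549/48814 ≈ -2.1557e+8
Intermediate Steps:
h(z) = 11/2 + z (h(z) = -9/2 + (z - 1*(-10)) = -9/2 + (z + 10) = -9/2 + (10 + z) = 11/2 + z)
(-12746 + h(59))*(-42474/(-48814) + 16998) = (-12746 + (11/2 + 59))*(-42474/(-48814) + 16998) = (-12746 + 129/2)*(-42474*(-1/48814) + 16998) = -25363*(21237/24407 + 16998)/2 = -25363/2*414891423/24407 = -10522891161549/48814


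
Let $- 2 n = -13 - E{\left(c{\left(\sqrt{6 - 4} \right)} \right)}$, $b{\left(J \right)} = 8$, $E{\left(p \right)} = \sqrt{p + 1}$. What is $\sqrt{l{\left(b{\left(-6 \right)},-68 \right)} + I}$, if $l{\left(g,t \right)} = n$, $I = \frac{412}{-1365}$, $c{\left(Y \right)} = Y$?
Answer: $\frac{\sqrt{46194330 + 3726450 \sqrt{1 + \sqrt{2}}}}{2730} \approx 2.641$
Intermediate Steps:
$E{\left(p \right)} = \sqrt{1 + p}$
$I = - \frac{412}{1365}$ ($I = 412 \left(- \frac{1}{1365}\right) = - \frac{412}{1365} \approx -0.30183$)
$n = \frac{13}{2} + \frac{\sqrt{1 + \sqrt{2}}}{2}$ ($n = - \frac{-13 - \sqrt{1 + \sqrt{6 - 4}}}{2} = - \frac{-13 - \sqrt{1 + \sqrt{2}}}{2} = \frac{13}{2} + \frac{\sqrt{1 + \sqrt{2}}}{2} \approx 7.2769$)
$l{\left(g,t \right)} = \frac{13}{2} + \frac{\sqrt{1 + \sqrt{2}}}{2}$
$\sqrt{l{\left(b{\left(-6 \right)},-68 \right)} + I} = \sqrt{\left(\frac{13}{2} + \frac{\sqrt{1 + \sqrt{2}}}{2}\right) - \frac{412}{1365}} = \sqrt{\frac{16921}{2730} + \frac{\sqrt{1 + \sqrt{2}}}{2}}$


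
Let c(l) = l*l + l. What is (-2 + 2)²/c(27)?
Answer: 0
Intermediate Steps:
c(l) = l + l² (c(l) = l² + l = l + l²)
(-2 + 2)²/c(27) = (-2 + 2)²/((27*(1 + 27))) = 0²/((27*28)) = 0/756 = 0*(1/756) = 0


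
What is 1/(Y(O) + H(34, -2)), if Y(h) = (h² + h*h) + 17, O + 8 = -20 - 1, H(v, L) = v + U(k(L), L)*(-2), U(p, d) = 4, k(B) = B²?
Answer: 1/1725 ≈ 0.00057971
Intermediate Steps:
H(v, L) = -8 + v (H(v, L) = v + 4*(-2) = v - 8 = -8 + v)
O = -29 (O = -8 + (-20 - 1) = -8 - 21 = -29)
Y(h) = 17 + 2*h² (Y(h) = (h² + h²) + 17 = 2*h² + 17 = 17 + 2*h²)
1/(Y(O) + H(34, -2)) = 1/((17 + 2*(-29)²) + (-8 + 34)) = 1/((17 + 2*841) + 26) = 1/((17 + 1682) + 26) = 1/(1699 + 26) = 1/1725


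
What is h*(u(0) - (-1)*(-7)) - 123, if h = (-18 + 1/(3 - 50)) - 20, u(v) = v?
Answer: 6728/47 ≈ 143.15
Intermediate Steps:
h = -1787/47 (h = (-18 + 1/(-47)) - 20 = (-18 - 1/47) - 20 = -847/47 - 20 = -1787/47 ≈ -38.021)
h*(u(0) - (-1)*(-7)) - 123 = -1787*(0 - (-1)*(-7))/47 - 123 = -1787*(0 - 1*7)/47 - 123 = -1787*(0 - 7)/47 - 123 = -1787/47*(-7) - 123 = 12509/47 - 123 = 6728/47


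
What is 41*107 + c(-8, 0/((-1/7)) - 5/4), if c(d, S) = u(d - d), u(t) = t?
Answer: 4387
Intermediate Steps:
c(d, S) = 0 (c(d, S) = d - d = 0)
41*107 + c(-8, 0/((-1/7)) - 5/4) = 41*107 + 0 = 4387 + 0 = 4387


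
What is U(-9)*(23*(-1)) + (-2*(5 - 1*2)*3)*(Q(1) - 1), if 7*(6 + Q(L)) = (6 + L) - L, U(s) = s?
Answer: 2223/7 ≈ 317.57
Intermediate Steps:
Q(L) = -36/7 (Q(L) = -6 + ((6 + L) - L)/7 = -6 + (1/7)*6 = -6 + 6/7 = -36/7)
U(-9)*(23*(-1)) + (-2*(5 - 1*2)*3)*(Q(1) - 1) = -207*(-1) + (-2*(5 - 1*2)*3)*(-36/7 - 1) = -9*(-23) - 2*(5 - 2)*3*(-43/7) = 207 - 6*3*(-43/7) = 207 - 2*9*(-43/7) = 207 - 18*(-43/7) = 207 + 774/7 = 2223/7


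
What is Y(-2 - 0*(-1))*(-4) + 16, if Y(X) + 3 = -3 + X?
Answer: 48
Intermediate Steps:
Y(X) = -6 + X (Y(X) = -3 + (-3 + X) = -6 + X)
Y(-2 - 0*(-1))*(-4) + 16 = (-6 + (-2 - 0*(-1)))*(-4) + 16 = (-6 + (-2 - 1*0))*(-4) + 16 = (-6 + (-2 + 0))*(-4) + 16 = (-6 - 2)*(-4) + 16 = -8*(-4) + 16 = 32 + 16 = 48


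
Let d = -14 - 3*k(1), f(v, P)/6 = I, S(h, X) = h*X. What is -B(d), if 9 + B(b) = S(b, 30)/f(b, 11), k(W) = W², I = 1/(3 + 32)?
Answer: 2984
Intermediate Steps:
I = 1/35 ≈ 0.028571
S(h, X) = X*h
f(v, P) = 6/35 (f(v, P) = 6*(1/35) = 6/35)
d = -17 (d = -14 - 3*1² = -14 - 3*1 = -14 - 3 = -17)
B(b) = -9 + 175*b (B(b) = -9 + (30*b)/(6/35) = -9 + (30*b)*(35/6) = -9 + 175*b)
-B(d) = -(-9 + 175*(-17)) = -(-9 - 2975) = -1*(-2984) = 2984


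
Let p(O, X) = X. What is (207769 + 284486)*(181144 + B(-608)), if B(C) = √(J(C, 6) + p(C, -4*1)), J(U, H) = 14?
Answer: 89169039720 + 492255*√10 ≈ 8.9171e+10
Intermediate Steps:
B(C) = √10 (B(C) = √(14 - 4*1) = √(14 - 4) = √10)
(207769 + 284486)*(181144 + B(-608)) = (207769 + 284486)*(181144 + √10) = 492255*(181144 + √10) = 89169039720 + 492255*√10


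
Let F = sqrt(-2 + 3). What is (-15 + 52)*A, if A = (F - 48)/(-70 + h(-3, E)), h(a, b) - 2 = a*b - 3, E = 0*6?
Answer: 1739/71 ≈ 24.493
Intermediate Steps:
F = 1 (F = sqrt(1) = 1)
E = 0
h(a, b) = -1 + a*b (h(a, b) = 2 + (a*b - 3) = 2 + (-3 + a*b) = -1 + a*b)
A = 47/71 (A = (1 - 48)/(-70 + (-1 - 3*0)) = -47/(-70 + (-1 + 0)) = -47/(-70 - 1) = -47/(-71) = -47*(-1/71) = 47/71 ≈ 0.66197)
(-15 + 52)*A = (-15 + 52)*(47/71) = 37*(47/71) = 1739/71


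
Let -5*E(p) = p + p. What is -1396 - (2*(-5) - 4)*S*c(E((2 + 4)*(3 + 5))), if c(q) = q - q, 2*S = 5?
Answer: -1396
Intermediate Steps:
S = 5/2 (S = (½)*5 = 5/2 ≈ 2.5000)
E(p) = -2*p/5 (E(p) = -(p + p)/5 = -2*p/5)
c(q) = 0
-1396 - (2*(-5) - 4)*S*c(E((2 + 4)*(3 + 5))) = -1396 - (2*(-5) - 4)*(5/2)*0 = -1396 - (-10 - 4)*0 = -1396 - (-14)*0 = -1396 - 1*0 = -1396 + 0 = -1396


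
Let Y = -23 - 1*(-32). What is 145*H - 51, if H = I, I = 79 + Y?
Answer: 12709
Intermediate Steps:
Y = 9 (Y = -23 + 32 = 9)
I = 88 (I = 79 + 9 = 88)
H = 88
145*H - 51 = 145*88 - 51 = 12760 - 51 = 12709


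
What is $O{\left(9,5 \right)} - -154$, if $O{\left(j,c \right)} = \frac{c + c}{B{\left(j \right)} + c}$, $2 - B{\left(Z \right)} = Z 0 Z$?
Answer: $\frac{1088}{7} \approx 155.43$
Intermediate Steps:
$B{\left(Z \right)} = 2$ ($B{\left(Z \right)} = 2 - Z 0 Z = 2 - 0 Z = 2 - 0 = 2 + 0 = 2$)
$O{\left(j,c \right)} = \frac{2 c}{2 + c}$ ($O{\left(j,c \right)} = \frac{c + c}{2 + c} = \frac{2 c}{2 + c}$)
$O{\left(9,5 \right)} - -154 = 2 \cdot 5 \frac{1}{2 + 5} - -154 = 2 \cdot 5 \cdot \frac{1}{7} + 154 = \frac{10}{7} + 154 = \frac{1088}{7}$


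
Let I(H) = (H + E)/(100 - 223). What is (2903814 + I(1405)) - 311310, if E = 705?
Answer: 318875882/123 ≈ 2.5925e+6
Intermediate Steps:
I(H) = -235/41 - H/123 (I(H) = (H + 705)/(100 - 223) = (705 + H)/(-123) = (705 + H)*(-1/123) = -235/41 - H/123)
(2903814 + I(1405)) - 311310 = (2903814 + (-235/41 - 1/123*1405)) - 311310 = (2903814 + (-235/41 - 1405/123)) - 311310 = (2903814 - 2110/123) - 311310 = 357167012/123 - 311310 = 318875882/123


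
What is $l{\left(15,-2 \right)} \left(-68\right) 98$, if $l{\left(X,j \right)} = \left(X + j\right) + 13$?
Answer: $-173264$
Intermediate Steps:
$l{\left(X,j \right)} = 13 + X + j$
$l{\left(15,-2 \right)} \left(-68\right) 98 = \left(13 + 15 - 2\right) \left(-68\right) 98 = 26 \left(-68\right) 98 = \left(-1768\right) 98 = -173264$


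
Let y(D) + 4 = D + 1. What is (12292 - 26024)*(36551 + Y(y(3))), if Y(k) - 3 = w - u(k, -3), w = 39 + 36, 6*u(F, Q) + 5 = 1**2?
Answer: -1508995748/3 ≈ -5.0300e+8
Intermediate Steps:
u(F, Q) = -2/3 (u(F, Q) = -5/6 + (1/6)*1**2 = -5/6 + (1/6)*1 = -5/6 + 1/6 = -2/3)
y(D) = -3 + D (y(D) = -4 + (D + 1) = -4 + (1 + D) = -3 + D)
w = 75
Y(k) = 236/3 (Y(k) = 3 + (75 - 1*(-2/3)) = 3 + (75 + 2/3) = 3 + 227/3 = 236/3)
(12292 - 26024)*(36551 + Y(y(3))) = (12292 - 26024)*(36551 + 236/3) = -13732*109889/3 = -1508995748/3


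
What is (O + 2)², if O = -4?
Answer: 4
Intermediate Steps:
(O + 2)² = (-4 + 2)² = (-2)² = 4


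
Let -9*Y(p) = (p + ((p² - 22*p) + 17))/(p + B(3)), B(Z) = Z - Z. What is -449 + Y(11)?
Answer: -14786/33 ≈ -448.06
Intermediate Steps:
B(Z) = 0
Y(p) = -(17 + p² - 21*p)/(9*p) (Y(p) = -(p + ((p² - 22*p) + 17))/(9*(p + 0)) = -(p + (17 + p² - 22*p))/(9*p) = -(17 + p² - 21*p)/(9*p))
-449 + Y(11) = -449 + (⅑)*(-17 - 1*11² + 21*11)/11 = -449 + (⅑)*(1/11)*(-17 - 1*121 + 231) = -449 + (⅑)*(1/11)*(-17 - 121 + 231) = -449 + (⅑)*(1/11)*93 = -449 + 31/33 = -14786/33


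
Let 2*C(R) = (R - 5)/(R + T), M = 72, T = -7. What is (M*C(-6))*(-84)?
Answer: -33264/13 ≈ -2558.8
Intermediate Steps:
C(R) = (-5 + R)/(2*(-7 + R)) (C(R) = ((R - 5)/(R - 7))/2 = ((-5 + R)/(-7 + R))/2 = (-5 + R)/(2*(-7 + R)))
(M*C(-6))*(-84) = (72*((-5 - 6)/(2*(-7 - 6))))*(-84) = (72*((½)*(-11)/(-13)))*(-84) = (72*((½)*(-1/13)*(-11)))*(-84) = (72*(11/26))*(-84) = (396/13)*(-84) = -33264/13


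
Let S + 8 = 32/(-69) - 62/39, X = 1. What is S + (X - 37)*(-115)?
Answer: 1234854/299 ≈ 4129.9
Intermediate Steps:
S = -3006/299 (S = -8 + (32/(-69) - 62/39) = -8 + (32*(-1/69) - 62*1/39) = -8 + (-32/69 - 62/39) = -8 - 614/299 = -3006/299 ≈ -10.054)
S + (X - 37)*(-115) = -3006/299 + (1 - 37)*(-115) = -3006/299 - 36*(-115) = -3006/299 + 4140 = 1234854/299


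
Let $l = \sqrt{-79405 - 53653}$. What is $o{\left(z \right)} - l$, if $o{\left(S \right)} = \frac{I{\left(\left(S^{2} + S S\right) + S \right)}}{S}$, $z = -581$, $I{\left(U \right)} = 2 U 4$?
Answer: $-9288 - i \sqrt{133058} \approx -9288.0 - 364.77 i$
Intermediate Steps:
$I{\left(U \right)} = 8 U$
$l = i \sqrt{133058}$ ($l = \sqrt{-133058} = i \sqrt{133058} \approx 364.77 i$)
$o{\left(S \right)} = \frac{8 S + 16 S^{2}}{S}$ ($o{\left(S \right)} = \frac{8 \left(\left(S^{2} + S S\right) + S\right)}{S} = \frac{8 \left(\left(S^{2} + S^{2}\right) + S\right)}{S} = \frac{8 \left(2 S^{2} + S\right)}{S} = \frac{8 \left(S + 2 S^{2}\right)}{S} = \frac{8 S + 16 S^{2}}{S}$)
$o{\left(z \right)} - l = \left(8 + 16 \left(-581\right)\right) - i \sqrt{133058} = \left(8 - 9296\right) - i \sqrt{133058} = -9288 - i \sqrt{133058}$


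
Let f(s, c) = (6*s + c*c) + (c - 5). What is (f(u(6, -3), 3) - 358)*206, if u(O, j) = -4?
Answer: -77250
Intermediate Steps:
f(s, c) = -5 + c + c² + 6*s (f(s, c) = (6*s + c²) + (-5 + c) = (c² + 6*s) + (-5 + c) = -5 + c + c² + 6*s)
(f(u(6, -3), 3) - 358)*206 = ((-5 + 3 + 3² + 6*(-4)) - 358)*206 = ((-5 + 3 + 9 - 24) - 358)*206 = (-17 - 358)*206 = -375*206 = -77250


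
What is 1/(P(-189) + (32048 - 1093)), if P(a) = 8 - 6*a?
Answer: 1/32097 ≈ 3.1156e-5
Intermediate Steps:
1/(P(-189) + (32048 - 1093)) = 1/((8 - 6*(-189)) + (32048 - 1093)) = 1/((8 + 1134) + 30955) = 1/(1142 + 30955) = 1/32097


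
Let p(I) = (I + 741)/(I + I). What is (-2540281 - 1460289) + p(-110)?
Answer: -880126031/220 ≈ -4.0006e+6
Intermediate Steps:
p(I) = (741 + I)/(2*I) (p(I) = (741 + I)/((2*I)) = (741 + I)*(1/(2*I)) = (741 + I)/(2*I))
(-2540281 - 1460289) + p(-110) = (-2540281 - 1460289) + (1/2)*(741 - 110)/(-110) = -4000570 + (1/2)*(-1/110)*631 = -4000570 - 631/220 = -880126031/220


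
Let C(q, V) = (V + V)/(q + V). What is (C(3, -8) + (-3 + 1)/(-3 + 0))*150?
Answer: 580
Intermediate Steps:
C(q, V) = 2*V/(V + q) (C(q, V) = (2*V)/(V + q) = 2*V/(V + q))
(C(3, -8) + (-3 + 1)/(-3 + 0))*150 = (2*(-8)/(-8 + 3) + (-3 + 1)/(-3 + 0))*150 = (2*(-8)/(-5) - 2/(-3))*150 = (2*(-8)*(-⅕) - ⅓*(-2))*150 = (16/5 + ⅔)*150 = (58/15)*150 = 580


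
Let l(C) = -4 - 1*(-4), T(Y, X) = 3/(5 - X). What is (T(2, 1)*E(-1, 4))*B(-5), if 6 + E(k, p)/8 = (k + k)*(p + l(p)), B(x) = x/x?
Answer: -84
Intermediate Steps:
B(x) = 1
l(C) = 0 (l(C) = -4 + 4 = 0)
E(k, p) = -48 + 16*k*p (E(k, p) = -48 + 8*((k + k)*(p + 0)) = -48 + 8*((2*k)*p) = -48 + 8*(2*k*p) = -48 + 16*k*p)
(T(2, 1)*E(-1, 4))*B(-5) = ((-3/(-5 + 1))*(-48 + 16*(-1)*4))*1 = ((-3/(-4))*(-48 - 64))*1 = (-3*(-¼)*(-112))*1 = ((¾)*(-112))*1 = -84*1 = -84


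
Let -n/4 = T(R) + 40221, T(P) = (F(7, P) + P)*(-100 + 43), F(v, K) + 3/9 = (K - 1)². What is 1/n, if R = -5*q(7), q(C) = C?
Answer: 1/126548 ≈ 7.9021e-6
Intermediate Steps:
F(v, K) = -⅓ + (-1 + K)² (F(v, K) = -⅓ + (K - 1)² = -⅓ + (-1 + K)²)
R = -35 (R = -5*7 = -35)
T(P) = 19 - 57*P - 57*(-1 + P)² (T(P) = ((-⅓ + (-1 + P)²) + P)*(-100 + 43) = (-⅓ + P + (-1 + P)²)*(-57) = 19 - 57*P - 57*(-1 + P)²)
n = 126548 (n = -4*((-38 - 57*(-35)² + 57*(-35)) + 40221) = -4*((-38 - 57*1225 - 1995) + 40221) = -4*((-38 - 69825 - 1995) + 40221) = -4*(-71858 + 40221) = -4*(-31637) = 126548)
1/n = 1/126548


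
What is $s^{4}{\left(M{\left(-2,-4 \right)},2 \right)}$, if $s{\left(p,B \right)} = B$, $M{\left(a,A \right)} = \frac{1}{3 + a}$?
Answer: $16$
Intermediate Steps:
$s^{4}{\left(M{\left(-2,-4 \right)},2 \right)} = 2^{4} = 16$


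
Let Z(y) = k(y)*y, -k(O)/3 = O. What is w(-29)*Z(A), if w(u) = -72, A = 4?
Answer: 3456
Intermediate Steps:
k(O) = -3*O
Z(y) = -3*y² (Z(y) = (-3*y)*y = -3*y²)
w(-29)*Z(A) = -(-216)*4² = -(-216)*16 = -72*(-48) = 3456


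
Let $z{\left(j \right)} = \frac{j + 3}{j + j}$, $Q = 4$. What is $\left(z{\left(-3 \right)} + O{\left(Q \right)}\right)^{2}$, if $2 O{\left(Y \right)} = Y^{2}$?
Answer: $64$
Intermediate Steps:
$O{\left(Y \right)} = \frac{Y^{2}}{2}$
$z{\left(j \right)} = \frac{3 + j}{2 j}$
$\left(z{\left(-3 \right)} + O{\left(Q \right)}\right)^{2} = \left(\frac{3 - 3}{2 \left(-3\right)} + \frac{4^{2}}{2}\right)^{2} = \left(\frac{1}{2} \left(- \frac{1}{3}\right) 0 + \frac{1}{2} \cdot 16\right)^{2} = \left(0 + 8\right)^{2} = 8^{2} = 64$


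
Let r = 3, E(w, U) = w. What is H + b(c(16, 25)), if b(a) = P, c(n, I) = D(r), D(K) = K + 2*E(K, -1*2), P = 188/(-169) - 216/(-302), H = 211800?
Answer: 5404914064/25519 ≈ 2.1180e+5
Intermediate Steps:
P = -10136/25519 (P = 188*(-1/169) - 216*(-1/302) = -188/169 + 108/151 = -10136/25519 ≈ -0.39719)
D(K) = 3*K (D(K) = K + 2*K = 3*K)
c(n, I) = 9 (c(n, I) = 3*3 = 9)
b(a) = -10136/25519
H + b(c(16, 25)) = 211800 - 10136/25519 = 5404914064/25519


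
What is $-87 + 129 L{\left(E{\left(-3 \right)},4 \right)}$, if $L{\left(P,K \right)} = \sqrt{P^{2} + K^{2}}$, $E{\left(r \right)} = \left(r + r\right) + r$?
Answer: $-87 + 129 \sqrt{97} \approx 1183.5$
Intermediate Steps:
$E{\left(r \right)} = 3 r$ ($E{\left(r \right)} = 2 r + r = 3 r$)
$L{\left(P,K \right)} = \sqrt{K^{2} + P^{2}}$
$-87 + 129 L{\left(E{\left(-3 \right)},4 \right)} = -87 + 129 \sqrt{4^{2} + \left(3 \left(-3\right)\right)^{2}} = -87 + 129 \sqrt{16 + \left(-9\right)^{2}} = -87 + 129 \sqrt{16 + 81} = -87 + 129 \sqrt{97}$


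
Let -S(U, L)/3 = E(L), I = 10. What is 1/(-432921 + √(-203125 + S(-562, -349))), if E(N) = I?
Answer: -432921/187420795396 - I*√203155/187420795396 ≈ -2.3099e-6 - 2.4049e-9*I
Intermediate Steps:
E(N) = 10
S(U, L) = -30 (S(U, L) = -3*10 = -30)
1/(-432921 + √(-203125 + S(-562, -349))) = 1/(-432921 + √(-203125 - 30)) = 1/(-432921 + √(-203155)) = 1/(-432921 + I*√203155)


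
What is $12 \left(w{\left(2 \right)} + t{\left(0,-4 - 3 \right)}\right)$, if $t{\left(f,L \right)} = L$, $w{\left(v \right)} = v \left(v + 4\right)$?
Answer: $60$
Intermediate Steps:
$w{\left(v \right)} = v \left(4 + v\right)$
$12 \left(w{\left(2 \right)} + t{\left(0,-4 - 3 \right)}\right) = 12 \left(2 \left(4 + 2\right) - 7\right) = 12 \left(2 \cdot 6 - 7\right) = 12 \left(12 - 7\right) = 12 \cdot 5 = 60$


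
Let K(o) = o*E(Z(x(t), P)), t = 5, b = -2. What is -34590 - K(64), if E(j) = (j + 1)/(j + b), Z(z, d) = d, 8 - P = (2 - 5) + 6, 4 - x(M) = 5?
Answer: -34718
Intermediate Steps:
x(M) = -1 (x(M) = 4 - 1*5 = 4 - 5 = -1)
P = 5 (P = 8 - ((2 - 5) + 6) = 8 - (-3 + 6) = 8 - 1*3 = 8 - 3 = 5)
E(j) = (1 + j)/(-2 + j) (E(j) = (j + 1)/(j - 2) = (1 + j)/(-2 + j))
K(o) = 2*o (K(o) = o*((1 + 5)/(-2 + 5)) = o*(6/3) = o*((1/3)*6) = o*2 = 2*o)
-34590 - K(64) = -34590 - 2*64 = -34590 - 1*128 = -34590 - 128 = -34718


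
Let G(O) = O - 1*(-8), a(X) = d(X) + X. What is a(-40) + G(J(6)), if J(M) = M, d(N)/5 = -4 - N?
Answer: 154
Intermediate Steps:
d(N) = -20 - 5*N (d(N) = 5*(-4 - N) = -20 - 5*N)
a(X) = -20 - 4*X (a(X) = (-20 - 5*X) + X = -20 - 4*X)
G(O) = 8 + O (G(O) = O + 8 = 8 + O)
a(-40) + G(J(6)) = (-20 - 4*(-40)) + (8 + 6) = (-20 + 160) + 14 = 140 + 14 = 154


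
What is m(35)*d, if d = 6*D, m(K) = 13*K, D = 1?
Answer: 2730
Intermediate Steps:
d = 6 (d = 6*1 = 6)
m(35)*d = (13*35)*6 = 455*6 = 2730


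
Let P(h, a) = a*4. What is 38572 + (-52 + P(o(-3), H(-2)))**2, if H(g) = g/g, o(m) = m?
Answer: 40876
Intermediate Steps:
H(g) = 1
P(h, a) = 4*a
38572 + (-52 + P(o(-3), H(-2)))**2 = 38572 + (-52 + 4*1)**2 = 38572 + (-52 + 4)**2 = 38572 + (-48)**2 = 38572 + 2304 = 40876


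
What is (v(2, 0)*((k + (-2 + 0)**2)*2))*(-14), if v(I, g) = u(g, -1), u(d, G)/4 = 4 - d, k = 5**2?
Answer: -12992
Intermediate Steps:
k = 25
u(d, G) = 16 - 4*d (u(d, G) = 4*(4 - d) = 16 - 4*d)
v(I, g) = 16 - 4*g
(v(2, 0)*((k + (-2 + 0)**2)*2))*(-14) = ((16 - 4*0)*((25 + (-2 + 0)**2)*2))*(-14) = ((16 + 0)*((25 + (-2)**2)*2))*(-14) = (16*((25 + 4)*2))*(-14) = (16*(29*2))*(-14) = (16*58)*(-14) = 928*(-14) = -12992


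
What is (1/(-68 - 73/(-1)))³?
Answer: 1/125 ≈ 0.0080000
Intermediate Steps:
(1/(-68 - 73/(-1)))³ = (1/(-68 - 73*(-1)))³ = (1/(-68 + 73))³ = (1/5)³ = (⅕)³ = 1/125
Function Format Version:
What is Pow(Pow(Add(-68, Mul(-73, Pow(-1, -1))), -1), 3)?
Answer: Rational(1, 125) ≈ 0.0080000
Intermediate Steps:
Pow(Pow(Add(-68, Mul(-73, Pow(-1, -1))), -1), 3) = Pow(Pow(Add(-68, Mul(-73, -1)), -1), 3) = Pow(Pow(Add(-68, 73), -1), 3) = Pow(Pow(5, -1), 3) = Pow(Rational(1, 5), 3) = Rational(1, 125)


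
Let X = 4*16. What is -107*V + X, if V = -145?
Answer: 15579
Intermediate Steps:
X = 64
-107*V + X = -107*(-145) + 64 = 15515 + 64 = 15579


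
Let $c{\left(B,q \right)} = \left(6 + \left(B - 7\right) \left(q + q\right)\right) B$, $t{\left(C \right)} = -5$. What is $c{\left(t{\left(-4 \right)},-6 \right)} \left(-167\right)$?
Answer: $125250$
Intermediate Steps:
$c{\left(B,q \right)} = B \left(6 + 2 q \left(-7 + B\right)\right)$ ($c{\left(B,q \right)} = \left(6 + \left(B - 7\right) 2 q\right) B = \left(6 + \left(-7 + B\right) 2 q\right) B = \left(6 + 2 q \left(-7 + B\right)\right) B = B \left(6 + 2 q \left(-7 + B\right)\right)$)
$c{\left(t{\left(-4 \right)},-6 \right)} \left(-167\right) = 2 \left(-5\right) \left(3 - -42 - -30\right) \left(-167\right) = 2 \left(-5\right) \left(3 + 42 + 30\right) \left(-167\right) = 2 \left(-5\right) 75 \left(-167\right) = \left(-750\right) \left(-167\right) = 125250$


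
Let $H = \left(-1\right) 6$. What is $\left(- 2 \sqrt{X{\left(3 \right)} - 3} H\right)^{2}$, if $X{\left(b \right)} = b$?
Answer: $0$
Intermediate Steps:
$H = -6$
$\left(- 2 \sqrt{X{\left(3 \right)} - 3} H\right)^{2} = \left(- 2 \sqrt{3 - 3} \left(-6\right)\right)^{2} = \left(- 2 \sqrt{0} \left(-6\right)\right)^{2} = \left(\left(-2\right) 0 \left(-6\right)\right)^{2} = \left(0 \left(-6\right)\right)^{2} = 0^{2} = 0$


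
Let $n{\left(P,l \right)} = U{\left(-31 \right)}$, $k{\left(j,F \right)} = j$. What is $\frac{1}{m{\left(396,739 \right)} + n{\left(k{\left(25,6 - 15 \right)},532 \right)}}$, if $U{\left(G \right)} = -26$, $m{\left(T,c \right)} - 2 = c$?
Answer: $\frac{1}{715} \approx 0.0013986$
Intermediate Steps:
$m{\left(T,c \right)} = 2 + c$
$n{\left(P,l \right)} = -26$
$\frac{1}{m{\left(396,739 \right)} + n{\left(k{\left(25,6 - 15 \right)},532 \right)}} = \frac{1}{\left(2 + 739\right) - 26} = \frac{1}{741 - 26} = \frac{1}{715}$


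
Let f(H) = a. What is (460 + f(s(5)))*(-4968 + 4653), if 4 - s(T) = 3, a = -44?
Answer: -131040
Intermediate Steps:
s(T) = 1 (s(T) = 4 - 1*3 = 4 - 3 = 1)
f(H) = -44
(460 + f(s(5)))*(-4968 + 4653) = (460 - 44)*(-4968 + 4653) = 416*(-315) = -131040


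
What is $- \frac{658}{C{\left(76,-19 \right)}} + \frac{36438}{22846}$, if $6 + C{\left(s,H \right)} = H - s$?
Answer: $\frac{9356453}{1153723} \approx 8.1098$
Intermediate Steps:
$C{\left(s,H \right)} = -6 + H - s$ ($C{\left(s,H \right)} = -6 + \left(H - s\right) = -6 + H - s$)
$- \frac{658}{C{\left(76,-19 \right)}} + \frac{36438}{22846} = - \frac{658}{-6 - 19 - 76} + \frac{36438}{22846} = - \frac{658}{-6 - 19 - 76} + 36438 \cdot \frac{1}{22846} = - \frac{658}{-101} + \frac{18219}{11423} = \left(-658\right) \left(- \frac{1}{101}\right) + \frac{18219}{11423} = \frac{658}{101} + \frac{18219}{11423} = \frac{9356453}{1153723}$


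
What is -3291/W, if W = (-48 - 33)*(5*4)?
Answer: 1097/540 ≈ 2.0315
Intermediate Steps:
W = -1620 (W = -81*20 = -1620)
-3291/W = -3291/(-1620) = -3291*(-1/1620) = 1097/540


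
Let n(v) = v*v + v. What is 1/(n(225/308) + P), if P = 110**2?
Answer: 94864/1147974325 ≈ 8.2636e-5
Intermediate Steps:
n(v) = v + v**2 (n(v) = v**2 + v = v + v**2)
P = 12100
1/(n(225/308) + P) = 1/((225/308)*(1 + 225/308) + 12100) = 1/((225*(1/308))*(1 + 225*(1/308)) + 12100) = 1/(225*(1 + 225/308)/308 + 12100) = 1/((225/308)*(533/308) + 12100) = 1/(119925/94864 + 12100) = 1/(1147974325/94864) = 94864/1147974325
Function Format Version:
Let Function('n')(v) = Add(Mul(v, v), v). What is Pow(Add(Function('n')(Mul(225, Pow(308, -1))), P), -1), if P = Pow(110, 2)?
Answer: Rational(94864, 1147974325) ≈ 8.2636e-5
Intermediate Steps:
Function('n')(v) = Add(v, Pow(v, 2)) (Function('n')(v) = Add(Pow(v, 2), v) = Add(v, Pow(v, 2)))
P = 12100
Pow(Add(Function('n')(Mul(225, Pow(308, -1))), P), -1) = Pow(Add(Mul(Mul(225, Pow(308, -1)), Add(1, Mul(225, Pow(308, -1)))), 12100), -1) = Pow(Add(Mul(Mul(225, Rational(1, 308)), Add(1, Mul(225, Rational(1, 308)))), 12100), -1) = Pow(Add(Mul(Rational(225, 308), Add(1, Rational(225, 308))), 12100), -1) = Pow(Add(Mul(Rational(225, 308), Rational(533, 308)), 12100), -1) = Pow(Add(Rational(119925, 94864), 12100), -1) = Pow(Rational(1147974325, 94864), -1) = Rational(94864, 1147974325)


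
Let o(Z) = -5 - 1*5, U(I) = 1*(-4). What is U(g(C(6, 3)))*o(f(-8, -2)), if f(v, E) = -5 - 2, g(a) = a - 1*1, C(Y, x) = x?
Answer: 40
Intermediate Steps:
g(a) = -1 + a (g(a) = a - 1 = -1 + a)
f(v, E) = -7
U(I) = -4
o(Z) = -10 (o(Z) = -5 - 5 = -10)
U(g(C(6, 3)))*o(f(-8, -2)) = -4*(-10) = 40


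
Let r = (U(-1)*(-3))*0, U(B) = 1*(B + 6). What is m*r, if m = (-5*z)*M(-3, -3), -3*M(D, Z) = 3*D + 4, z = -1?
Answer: 0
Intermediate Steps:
M(D, Z) = -4/3 - D (M(D, Z) = -(3*D + 4)/3 = -(4 + 3*D)/3 = -4/3 - D)
m = 25/3 (m = (-5*(-1))*(-4/3 - 1*(-3)) = 5*(-4/3 + 3) = 5*(5/3) = 25/3 ≈ 8.3333)
U(B) = 6 + B (U(B) = 1*(6 + B) = 6 + B)
r = 0 (r = ((6 - 1)*(-3))*0 = (5*(-3))*0 = -15*0 = 0)
m*r = (25/3)*0 = 0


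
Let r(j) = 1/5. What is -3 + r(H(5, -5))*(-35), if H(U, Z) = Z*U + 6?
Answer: -10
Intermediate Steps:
H(U, Z) = 6 + U*Z (H(U, Z) = U*Z + 6 = 6 + U*Z)
r(j) = ⅕
-3 + r(H(5, -5))*(-35) = -3 + (⅕)*(-35) = -3 - 7 = -10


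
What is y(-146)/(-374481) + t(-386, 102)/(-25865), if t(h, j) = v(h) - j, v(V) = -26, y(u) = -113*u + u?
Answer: -375010912/9685951065 ≈ -0.038717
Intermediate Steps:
y(u) = -112*u
t(h, j) = -26 - j
y(-146)/(-374481) + t(-386, 102)/(-25865) = -112*(-146)/(-374481) + (-26 - 1*102)/(-25865) = 16352*(-1/374481) + (-26 - 102)*(-1/25865) = -16352/374481 - 128*(-1/25865) = -16352/374481 + 128/25865 = -375010912/9685951065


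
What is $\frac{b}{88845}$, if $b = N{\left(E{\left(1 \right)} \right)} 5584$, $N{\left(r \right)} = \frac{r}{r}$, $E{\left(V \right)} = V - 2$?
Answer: $\frac{5584}{88845} \approx 0.062851$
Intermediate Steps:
$E{\left(V \right)} = -2 + V$
$N{\left(r \right)} = 1$
$b = 5584$ ($b = 1 \cdot 5584 = 5584$)
$\frac{b}{88845} = \frac{5584}{88845}$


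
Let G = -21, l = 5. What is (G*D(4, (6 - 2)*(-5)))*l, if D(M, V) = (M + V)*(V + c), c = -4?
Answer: -40320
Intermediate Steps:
D(M, V) = (-4 + V)*(M + V) (D(M, V) = (M + V)*(V - 4) = (M + V)*(-4 + V) = (-4 + V)*(M + V))
(G*D(4, (6 - 2)*(-5)))*l = -21*(((6 - 2)*(-5))² - 4*4 - 4*(6 - 2)*(-5) + 4*((6 - 2)*(-5)))*5 = -21*((4*(-5))² - 16 - 16*(-5) + 4*(4*(-5)))*5 = -21*((-20)² - 16 - 4*(-20) + 4*(-20))*5 = -21*(400 - 16 + 80 - 80)*5 = -21*384*5 = -8064*5 = -40320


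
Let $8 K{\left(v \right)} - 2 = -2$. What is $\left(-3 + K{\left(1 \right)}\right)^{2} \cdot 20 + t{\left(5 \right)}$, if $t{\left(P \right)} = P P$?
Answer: $205$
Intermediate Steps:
$K{\left(v \right)} = 0$ ($K{\left(v \right)} = \frac{1}{4} + \frac{1}{8} \left(-2\right) = \frac{1}{4} - \frac{1}{4} = 0$)
$t{\left(P \right)} = P^{2}$
$\left(-3 + K{\left(1 \right)}\right)^{2} \cdot 20 + t{\left(5 \right)} = \left(-3 + 0\right)^{2} \cdot 20 + 5^{2} = \left(-3\right)^{2} \cdot 20 + 25 = 9 \cdot 20 + 25 = 180 + 25 = 205$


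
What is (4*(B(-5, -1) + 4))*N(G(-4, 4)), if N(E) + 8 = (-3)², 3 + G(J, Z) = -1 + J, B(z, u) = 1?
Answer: 20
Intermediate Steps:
G(J, Z) = -4 + J (G(J, Z) = -3 + (-1 + J) = -4 + J)
N(E) = 1 (N(E) = -8 + (-3)² = -8 + 9 = 1)
(4*(B(-5, -1) + 4))*N(G(-4, 4)) = (4*(1 + 4))*1 = (4*5)*1 = 20*1 = 20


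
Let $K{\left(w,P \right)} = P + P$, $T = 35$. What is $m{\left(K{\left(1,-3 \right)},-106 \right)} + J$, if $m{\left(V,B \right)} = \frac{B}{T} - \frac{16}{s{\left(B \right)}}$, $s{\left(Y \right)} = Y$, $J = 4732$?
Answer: $\frac{8772522}{1855} \approx 4729.1$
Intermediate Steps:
$K{\left(w,P \right)} = 2 P$
$m{\left(V,B \right)} = - \frac{16}{B} + \frac{B}{35}$ ($m{\left(V,B \right)} = \frac{B}{35} - \frac{16}{B} = - \frac{16}{B} + \frac{B}{35}$)
$m{\left(K{\left(1,-3 \right)},-106 \right)} + J = \left(- \frac{16}{-106} + \frac{1}{35} \left(-106\right)\right) + 4732 = \left(\left(-16\right) \left(- \frac{1}{106}\right) - \frac{106}{35}\right) + 4732 = \left(\frac{8}{53} - \frac{106}{35}\right) + 4732 = - \frac{5338}{1855} + 4732 = \frac{8772522}{1855}$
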